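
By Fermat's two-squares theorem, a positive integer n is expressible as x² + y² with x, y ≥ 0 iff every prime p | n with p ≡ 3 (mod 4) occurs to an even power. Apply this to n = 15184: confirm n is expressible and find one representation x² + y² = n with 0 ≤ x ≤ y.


Step 1: Factor n = 15184 = 2^4 · 13 · 73.
Step 2: Check the mod-4 condition on each prime factor: 2 = 2 (special); 13 ≡ 1 (mod 4), exponent 1; 73 ≡ 1 (mod 4), exponent 1.
All primes ≡ 3 (mod 4) appear to even exponent (or don't appear), so by the two-squares theorem n IS expressible as a sum of two squares.
Step 3: Build a representation. Group n = k² · m with k = 4 and m = 13 · 73 = 949 (a product of primes ≡ 1 (mod 4)); a representation of m scales to one of n via (k·x)² + (k·y)² = k²(x² + y²). Each prime p ≡ 1 (mod 4) is itself a sum of two squares; find a² by testing p − a² for a perfect square:
  13: 13 − 1² = 12, 13 − 2² = 9 = 3² ⇒ 13 = 2² + 3².
  73: 73 − 1² = 72, 73 − 2² = 69, 73 − 3² = 64 = 8² ⇒ 73 = 3² + 8².
  Combine using the Brahmagupta–Fibonacci identity (a² + b²)(c² + d²) = (ac − bd)² + (ad + bc)² = (ac + bd)² + (ad − bc)²:
  13 · 73 = 949: from (2² + 3²)(3² + 8²), take (2·3 − 3·8, 2·8 + 3·3) = (6 − 24, 16 + 9) = (-18, 25); dropping signs (only squares matter) gives (18, 25); check 18² + 25² = 324 + 625 = 949 ✓.
  Scale by k = 4: (4·18, 4·25) = (72, 100).
Step 4: Order so x ≤ y and verify: 72² + 100² = 5184 + 10000 = 15184 = n. ✓

n = 15184 = 72² + 100² (one valid representation with x ≤ y).


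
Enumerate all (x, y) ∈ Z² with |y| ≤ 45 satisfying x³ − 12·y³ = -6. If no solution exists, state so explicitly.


The equation is x³ - 12y³ = -6. For fixed y, x³ = 12·y³ − 6, so a solution requires the RHS to be a perfect cube.
Strategy: iterate y from -45 to 45, compute RHS = 12·y³ − 6, and check whether it is a (positive or negative) perfect cube.
Check small values of y:
  y = 0: RHS = -6 is not a perfect cube.
  y = 1: RHS = 6 is not a perfect cube.
  y = -1: RHS = -18 is not a perfect cube.
  y = 2: RHS = 90 is not a perfect cube.
  y = -2: RHS = -102 is not a perfect cube.
  y = 3: RHS = 318 is not a perfect cube.
  y = -3: RHS = -330 is not a perfect cube.
Continuing the search up to |y| = 45 finds no solutions either.
No (x, y) in the scanned range satisfies the equation.

No integer solutions with |y| ≤ 45.


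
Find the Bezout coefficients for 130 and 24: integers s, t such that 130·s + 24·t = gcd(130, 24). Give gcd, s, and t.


Euclidean algorithm on (130, 24) — divide until remainder is 0:
  130 = 5 · 24 + 10
  24 = 2 · 10 + 4
  10 = 2 · 4 + 2
  4 = 2 · 2 + 0
gcd(130, 24) = 2.
Track Bezout coefficients alongside the remainders: start with r₀ = 130 = a·1 + b·0 (s = 1, t = 0) and r₁ = 24 = a·0 + b·1 (s = 0, t = 1); each new remainder r_{k+1} = r_{k-1} − q_k·r_k inherits s_{k+1} = s_{k-1} − q_k·s_k, t_{k+1} = t_{k-1} − q_k·t_k, so r_k = a·s_k + b·t_k at every step:
  q = 5: r = 10, s = 1 − 5·0 = 1, t = 0 − 5·1 = -5  (check: 130·1 + 24·(-5) = 10)
  q = 2: r = 4, s = 0 − 2·1 = -2, t = 1 − 2·(-5) = 11  (check: 130·(-2) + 24·11 = 4)
  q = 2: r = 2, s = 1 − 2·(-2) = 5, t = -5 − 2·11 = -27  (check: 130·5 + 24·(-27) = 2)
The row with r = 2 (the gcd) gives the Bezout coefficients s = 5, t = -27.
Result: 130 · (5) + 24 · (-27) = 2.

gcd(130, 24) = 2; s = 5, t = -27 (check: 130·5 + 24·(-27) = 2).


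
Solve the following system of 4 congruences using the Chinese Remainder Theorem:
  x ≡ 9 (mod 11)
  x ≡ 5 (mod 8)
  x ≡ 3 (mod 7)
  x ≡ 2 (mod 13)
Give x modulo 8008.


Product of moduli M = 11 · 8 · 7 · 13 = 8008.
Merge one congruence at a time:
  Start: x ≡ 9 (mod 11).
  Combine with x ≡ 5 (mod 8); new modulus lcm = 88.
    Write x = 9 + 11·t and substitute into x ≡ 5 (mod 8): 11·t ≡ 5 − 9 = -4 (mod 8).
    Reduce coefficients mod 8: 3·t ≡ 4 (mod 8).
    The inverse of 3 mod 8 is 3 (since 3·3 = 9 = 1·8 + 1), so t ≡ 3·4 = 12 ≡ 4 (mod 8).
    Then x = 9 + 11·4 = 53, valid modulo lcm(11, 8) = 88: x ≡ 53 (mod 88).
  Combine with x ≡ 3 (mod 7); new modulus lcm = 616.
    Write x = 53 + 88·t and substitute into x ≡ 3 (mod 7): 88·t ≡ 3 − 53 = -50 (mod 7).
    Reduce coefficients mod 7: 4·t ≡ 6 (mod 7).
    The inverse of 4 mod 7 is 2 (since 4·2 = 8 = 1·7 + 1), so t ≡ 2·6 = 12 ≡ 5 (mod 7).
    Then x = 53 + 88·5 = 493, valid modulo lcm(88, 7) = 616: x ≡ 493 (mod 616).
  Combine with x ≡ 2 (mod 13); new modulus lcm = 8008.
    Write x = 493 + 616·t and substitute into x ≡ 2 (mod 13): 616·t ≡ 2 − 493 = -491 (mod 13).
    Reduce coefficients mod 13: 5·t ≡ 3 (mod 13).
    The inverse of 5 mod 13 is 8 (since 5·8 = 40 = 3·13 + 1), so t ≡ 8·3 = 24 ≡ 11 (mod 13).
    Then x = 493 + 616·11 = 7269, valid modulo lcm(616, 13) = 8008: x ≡ 7269 (mod 8008).
Verify against each original: 7269 mod 11 = 9, 7269 mod 8 = 5, 7269 mod 7 = 3, 7269 mod 13 = 2.

x ≡ 7269 (mod 8008).


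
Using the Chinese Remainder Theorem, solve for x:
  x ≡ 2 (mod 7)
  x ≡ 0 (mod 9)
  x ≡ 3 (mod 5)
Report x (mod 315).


Moduli 7, 9, 5 are pairwise coprime; by CRT there is a unique solution modulo M = 7 · 9 · 5 = 315.
Solve pairwise, accumulating the modulus:
  Start with x ≡ 2 (mod 7).
  Combine with x ≡ 0 (mod 9): since gcd(7, 9) = 1, we get a unique residue mod 63.
    Write x = 2 + 7·t and substitute into x ≡ 0 (mod 9): 7·t ≡ 0 − 2 = -2 (mod 9).
    Reduce coefficients mod 9: 7·t ≡ 7 (mod 9).
    The inverse of 7 mod 9 is 4 (since 7·4 = 28 = 3·9 + 1), so t ≡ 4·7 = 28 ≡ 1 (mod 9).
    Then x = 2 + 7·1 = 9, valid modulo lcm(7, 9) = 63: x ≡ 9 (mod 63).
  Combine with x ≡ 3 (mod 5): since gcd(63, 5) = 1, we get a unique residue mod 315.
    Write x = 9 + 63·t and substitute into x ≡ 3 (mod 5): 63·t ≡ 3 − 9 = -6 (mod 5).
    Reduce coefficients mod 5: 3·t ≡ 4 (mod 5).
    The inverse of 3 mod 5 is 2 (since 3·2 = 6 = 1·5 + 1), so t ≡ 2·4 = 8 ≡ 3 (mod 5).
    Then x = 9 + 63·3 = 198, valid modulo lcm(63, 5) = 315: x ≡ 198 (mod 315).
Verify: 198 mod 7 = 2 ✓, 198 mod 9 = 0 ✓, 198 mod 5 = 3 ✓.

x ≡ 198 (mod 315).


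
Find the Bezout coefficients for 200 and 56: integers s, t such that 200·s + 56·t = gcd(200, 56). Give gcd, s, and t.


Euclidean algorithm on (200, 56) — divide until remainder is 0:
  200 = 3 · 56 + 32
  56 = 1 · 32 + 24
  32 = 1 · 24 + 8
  24 = 3 · 8 + 0
gcd(200, 56) = 8.
Track Bezout coefficients alongside the remainders: start with r₀ = 200 = a·1 + b·0 (s = 1, t = 0) and r₁ = 56 = a·0 + b·1 (s = 0, t = 1); each new remainder r_{k+1} = r_{k-1} − q_k·r_k inherits s_{k+1} = s_{k-1} − q_k·s_k, t_{k+1} = t_{k-1} − q_k·t_k, so r_k = a·s_k + b·t_k at every step:
  q = 3: r = 32, s = 1 − 3·0 = 1, t = 0 − 3·1 = -3  (check: 200·1 + 56·(-3) = 32)
  q = 1: r = 24, s = 0 − 1·1 = -1, t = 1 − 1·(-3) = 4  (check: 200·(-1) + 56·4 = 24)
  q = 1: r = 8, s = 1 − 1·(-1) = 2, t = -3 − 1·4 = -7  (check: 200·2 + 56·(-7) = 8)
The row with r = 8 (the gcd) gives the Bezout coefficients s = 2, t = -7.
Result: 200 · (2) + 56 · (-7) = 8.

gcd(200, 56) = 8; s = 2, t = -7 (check: 200·2 + 56·(-7) = 8).


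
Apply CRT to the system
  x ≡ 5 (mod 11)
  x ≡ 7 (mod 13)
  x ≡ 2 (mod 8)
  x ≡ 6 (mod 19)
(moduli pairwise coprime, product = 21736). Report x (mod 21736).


Product of moduli M = 11 · 13 · 8 · 19 = 21736.
Merge one congruence at a time:
  Start: x ≡ 5 (mod 11).
  Combine with x ≡ 7 (mod 13); new modulus lcm = 143.
    Write x = 5 + 11·t and substitute into x ≡ 7 (mod 13): 11·t ≡ 7 − 5 = 2 (mod 13).
    The inverse of 11 mod 13 is 6 (since 11·6 = 66 = 5·13 + 1), so t ≡ 6·2 = 12 ≡ 12 (mod 13).
    Then x = 5 + 11·12 = 137, valid modulo lcm(11, 13) = 143: x ≡ 137 (mod 143).
  Combine with x ≡ 2 (mod 8); new modulus lcm = 1144.
    Write x = 137 + 143·t and substitute into x ≡ 2 (mod 8): 143·t ≡ 2 − 137 = -135 (mod 8).
    Reduce coefficients mod 8: 7·t ≡ 1 (mod 8).
    The inverse of 7 mod 8 is 7 (since 7·7 = 49 = 6·8 + 1), so t ≡ 7·1 = 7 ≡ 7 (mod 8).
    Then x = 137 + 143·7 = 1138, valid modulo lcm(143, 8) = 1144: x ≡ 1138 (mod 1144).
  Combine with x ≡ 6 (mod 19); new modulus lcm = 21736.
    Write x = 1138 + 1144·t and substitute into x ≡ 6 (mod 19): 1144·t ≡ 6 − 1138 = -1132 (mod 19).
    Reduce coefficients mod 19: 4·t ≡ 8 (mod 19).
    The inverse of 4 mod 19 is 5 (since 4·5 = 20 = 1·19 + 1), so t ≡ 5·8 = 40 ≡ 2 (mod 19).
    Then x = 1138 + 1144·2 = 3426, valid modulo lcm(1144, 19) = 21736: x ≡ 3426 (mod 21736).
Verify against each original: 3426 mod 11 = 5, 3426 mod 13 = 7, 3426 mod 8 = 2, 3426 mod 19 = 6.

x ≡ 3426 (mod 21736).


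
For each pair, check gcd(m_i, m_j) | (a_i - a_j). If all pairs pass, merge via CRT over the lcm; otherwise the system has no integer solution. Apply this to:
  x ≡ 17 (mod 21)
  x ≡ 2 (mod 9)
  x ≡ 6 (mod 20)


Moduli 21, 9, 20 are not pairwise coprime, so CRT works modulo lcm(m_i) when all pairwise compatibility conditions hold.
Pairwise compatibility: gcd(m_i, m_j) must divide a_i - a_j for every pair.
Merge one congruence at a time:
  Start: x ≡ 17 (mod 21).
  Combine with x ≡ 2 (mod 9): gcd(21, 9) = 3; 2 - 17 = -15, which IS divisible by 3, so compatible.
    Write x = 17 + 21·t and substitute into x ≡ 2 (mod 9): 21·t ≡ 2 − 17 = -15 (mod 9).
    Divide the congruence (and modulus) by g = 3: 7·t ≡ -5 (mod 3).
    Reduce coefficients mod 3: 1·t ≡ 1 (mod 3).
    So t ≡ 1 (mod 3).
    Then x = 17 + 21·1 = 38, valid modulo lcm(21, 9) = 63: x ≡ 38 (mod 63).
  Combine with x ≡ 6 (mod 20): gcd(63, 20) = 1; 6 - 38 = -32, which IS divisible by 1, so compatible.
    Write x = 38 + 63·t and substitute into x ≡ 6 (mod 20): 63·t ≡ 6 − 38 = -32 (mod 20).
    Reduce coefficients mod 20: 3·t ≡ 8 (mod 20).
    The inverse of 3 mod 20 is 7 (since 3·7 = 21 = 1·20 + 1), so t ≡ 7·8 = 56 ≡ 16 (mod 20).
    Then x = 38 + 63·16 = 1046, valid modulo lcm(63, 20) = 1260: x ≡ 1046 (mod 1260).
Verify: 1046 mod 21 = 17, 1046 mod 9 = 2, 1046 mod 20 = 6.

x ≡ 1046 (mod 1260).


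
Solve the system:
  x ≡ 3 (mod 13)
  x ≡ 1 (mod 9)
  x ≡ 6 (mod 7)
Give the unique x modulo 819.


Moduli 13, 9, 7 are pairwise coprime; by CRT there is a unique solution modulo M = 13 · 9 · 7 = 819.
Solve pairwise, accumulating the modulus:
  Start with x ≡ 3 (mod 13).
  Combine with x ≡ 1 (mod 9): since gcd(13, 9) = 1, we get a unique residue mod 117.
    Write x = 3 + 13·t and substitute into x ≡ 1 (mod 9): 13·t ≡ 1 − 3 = -2 (mod 9).
    Reduce coefficients mod 9: 4·t ≡ 7 (mod 9).
    The inverse of 4 mod 9 is 7 (since 4·7 = 28 = 3·9 + 1), so t ≡ 7·7 = 49 ≡ 4 (mod 9).
    Then x = 3 + 13·4 = 55, valid modulo lcm(13, 9) = 117: x ≡ 55 (mod 117).
  Combine with x ≡ 6 (mod 7): since gcd(117, 7) = 1, we get a unique residue mod 819.
    Write x = 55 + 117·t and substitute into x ≡ 6 (mod 7): 117·t ≡ 6 − 55 = -49 (mod 7).
    Reduce coefficients mod 7: 5·t ≡ 0 (mod 7).
    The inverse of 5 mod 7 is 3 (since 5·3 = 15 = 2·7 + 1), so t ≡ 3·0 = 0 ≡ 0 (mod 7).
    Then x = 55 + 117·0 = 55, valid modulo lcm(117, 7) = 819: x ≡ 55 (mod 819).
Verify: 55 mod 13 = 3 ✓, 55 mod 9 = 1 ✓, 55 mod 7 = 6 ✓.

x ≡ 55 (mod 819).


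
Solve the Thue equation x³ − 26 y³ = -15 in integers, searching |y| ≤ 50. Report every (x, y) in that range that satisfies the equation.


The equation is x³ - 26y³ = -15. For fixed y, x³ = 26·y³ − 15, so a solution requires the RHS to be a perfect cube.
Strategy: iterate y from -50 to 50, compute RHS = 26·y³ − 15, and check whether it is a (positive or negative) perfect cube.
Check small values of y:
  y = 0: RHS = -15 is not a perfect cube.
  y = 1: RHS = 11 is not a perfect cube.
  y = -1: RHS = -41 is not a perfect cube.
  y = 2: RHS = 193 is not a perfect cube.
  y = -2: RHS = -223 is not a perfect cube.
  y = 3: RHS = 687 is not a perfect cube.
  y = -3: RHS = -717 is not a perfect cube.
Continuing the search up to |y| = 50 finds no solutions either.
No (x, y) in the scanned range satisfies the equation.

No integer solutions with |y| ≤ 50.


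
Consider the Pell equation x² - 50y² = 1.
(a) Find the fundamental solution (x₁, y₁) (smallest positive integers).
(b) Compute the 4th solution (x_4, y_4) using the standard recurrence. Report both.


Step 1: Find the fundamental solution (x₁, y₁) of x² - 50y² = 1.
  Expand √50 as a continued fraction. a₀ = ⌊√50⌋ = 7; iterate m_{k+1} = d_k·a_k − m_k, d_{k+1} = (50 − m_{k+1}²)/d_k, a_{k+1} = ⌊(a₀ + m_{k+1})/d_{k+1}⌋ (starting m₀ = 0, d₀ = 1), with convergents p_k = a_k·p_{k-1} + p_{k-2}, q_k = a_k·q_{k-1} + q_{k-2} (p₋₁ = 1, q₋₁ = 0):
  k = 0: a₀ = 7; p₀/q₀ = 7/1; p₀² − 50·q₀² = 49 − 50 = -1.
  k = 1: m = 7, d = 1, a = ⌊(7 + 7)/1⌋ = 14; p/q = (14·7 + 1)/(14·1 + 0) = 99/14; p² − 50·q² = 9801 − 9800 = 1.
  The first convergent with p² − 50·q² = 1 gives the fundamental solution (x₁, y₁) = (99, 14).
Step 2: Apply the recurrence (x_{n+1}, y_{n+1}) = (x₁x_n + 50y₁y_n, x₁y_n + y₁x_n) repeatedly.
  From (x_1, y_1) = (99, 14): x_2 = 99·99 + 50·14·14 = 19601; y_2 = 99·14 + 14·99 = 2772.
  From (x_2, y_2) = (19601, 2772): x_3 = 99·19601 + 50·14·2772 = 3880899; y_3 = 99·2772 + 14·19601 = 548842.
  From (x_3, y_3) = (3880899, 548842): x_4 = 99·3880899 + 50·14·548842 = 768398401; y_4 = 99·548842 + 14·3880899 = 108667944.
Step 3: Verify x_4² - 50·y_4² = 590436102659356801 - 590436102659356800 = 1 (should be 1). ✓

(x_1, y_1) = (99, 14); (x_4, y_4) = (768398401, 108667944).


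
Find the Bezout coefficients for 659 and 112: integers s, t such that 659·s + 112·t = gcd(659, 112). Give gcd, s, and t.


Euclidean algorithm on (659, 112) — divide until remainder is 0:
  659 = 5 · 112 + 99
  112 = 1 · 99 + 13
  99 = 7 · 13 + 8
  13 = 1 · 8 + 5
  8 = 1 · 5 + 3
  5 = 1 · 3 + 2
  3 = 1 · 2 + 1
  2 = 2 · 1 + 0
gcd(659, 112) = 1.
Track Bezout coefficients alongside the remainders: start with r₀ = 659 = a·1 + b·0 (s = 1, t = 0) and r₁ = 112 = a·0 + b·1 (s = 0, t = 1); each new remainder r_{k+1} = r_{k-1} − q_k·r_k inherits s_{k+1} = s_{k-1} − q_k·s_k, t_{k+1} = t_{k-1} − q_k·t_k, so r_k = a·s_k + b·t_k at every step:
  q = 5: r = 99, s = 1 − 5·0 = 1, t = 0 − 5·1 = -5  (check: 659·1 + 112·(-5) = 99)
  q = 1: r = 13, s = 0 − 1·1 = -1, t = 1 − 1·(-5) = 6  (check: 659·(-1) + 112·6 = 13)
  q = 7: r = 8, s = 1 − 7·(-1) = 8, t = -5 − 7·6 = -47  (check: 659·8 + 112·(-47) = 8)
  q = 1: r = 5, s = -1 − 1·8 = -9, t = 6 − 1·(-47) = 53  (check: 659·(-9) + 112·53 = 5)
  q = 1: r = 3, s = 8 − 1·(-9) = 17, t = -47 − 1·53 = -100  (check: 659·17 + 112·(-100) = 3)
  q = 1: r = 2, s = -9 − 1·17 = -26, t = 53 − 1·(-100) = 153  (check: 659·(-26) + 112·153 = 2)
  q = 1: r = 1, s = 17 − 1·(-26) = 43, t = -100 − 1·153 = -253  (check: 659·43 + 112·(-253) = 1)
The row with r = 1 (the gcd) gives the Bezout coefficients s = 43, t = -253.
Result: 659 · (43) + 112 · (-253) = 1.

gcd(659, 112) = 1; s = 43, t = -253 (check: 659·43 + 112·(-253) = 1).


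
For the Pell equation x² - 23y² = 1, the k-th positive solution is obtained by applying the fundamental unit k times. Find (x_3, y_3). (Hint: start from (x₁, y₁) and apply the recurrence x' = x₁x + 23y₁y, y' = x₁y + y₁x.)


Step 1: Find the fundamental solution (x₁, y₁) of x² - 23y² = 1.
  Expand √23 as a continued fraction. a₀ = ⌊√23⌋ = 4; iterate m_{k+1} = d_k·a_k − m_k, d_{k+1} = (23 − m_{k+1}²)/d_k, a_{k+1} = ⌊(a₀ + m_{k+1})/d_{k+1}⌋ (starting m₀ = 0, d₀ = 1), with convergents p_k = a_k·p_{k-1} + p_{k-2}, q_k = a_k·q_{k-1} + q_{k-2} (p₋₁ = 1, q₋₁ = 0):
  k = 0: a₀ = 4; p₀/q₀ = 4/1; p₀² − 23·q₀² = 16 − 23 = -7.
  k = 1: m = 4, d = 7, a = ⌊(4 + 4)/7⌋ = 1; p/q = (1·4 + 1)/(1·1 + 0) = 5/1; p² − 23·q² = 25 − 23 = 2.
  k = 2: m = 3, d = 2, a = ⌊(4 + 3)/2⌋ = 3; p/q = (3·5 + 4)/(3·1 + 1) = 19/4; p² − 23·q² = 361 − 368 = -7.
  k = 3: m = 3, d = 7, a = ⌊(4 + 3)/7⌋ = 1; p/q = (1·19 + 5)/(1·4 + 1) = 24/5; p² − 23·q² = 576 − 575 = 1.
  The first convergent with p² − 23·q² = 1 gives the fundamental solution (x₁, y₁) = (24, 5).
Step 2: Apply the recurrence (x_{n+1}, y_{n+1}) = (x₁x_n + 23y₁y_n, x₁y_n + y₁x_n) repeatedly.
  From (x_1, y_1) = (24, 5): x_2 = 24·24 + 23·5·5 = 1151; y_2 = 24·5 + 5·24 = 240.
  From (x_2, y_2) = (1151, 240): x_3 = 24·1151 + 23·5·240 = 55224; y_3 = 24·240 + 5·1151 = 11515.
Step 3: Verify x_3² - 23·y_3² = 3049690176 - 3049690175 = 1 (should be 1). ✓

(x_1, y_1) = (24, 5); (x_3, y_3) = (55224, 11515).


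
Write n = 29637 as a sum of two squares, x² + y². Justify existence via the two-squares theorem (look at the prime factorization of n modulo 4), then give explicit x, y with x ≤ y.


Step 1: Factor n = 29637 = 3^2 · 37 · 89.
Step 2: Check the mod-4 condition on each prime factor: 3 ≡ 3 (mod 4), exponent 2 (must be even); 37 ≡ 1 (mod 4), exponent 1; 89 ≡ 1 (mod 4), exponent 1.
All primes ≡ 3 (mod 4) appear to even exponent (or don't appear), so by the two-squares theorem n IS expressible as a sum of two squares.
Step 3: Build a representation. Group n = k² · m with k = 3 and m = 37 · 89 = 3293 (a product of primes ≡ 1 (mod 4)); a representation of m scales to one of n via (k·x)² + (k·y)² = k²(x² + y²). Each prime p ≡ 1 (mod 4) is itself a sum of two squares; find a² by testing p − a² for a perfect square:
  37: 37 − 1² = 36 = 6² ⇒ 37 = 1² + 6².
  89: 89 − 1² = 88, 89 − 2² = 85, 89 − 3² = 80, 89 − 4² = 73, 89 − 5² = 64 = 8² ⇒ 89 = 5² + 8².
  Combine using the Brahmagupta–Fibonacci identity (a² + b²)(c² + d²) = (ac − bd)² + (ad + bc)² = (ac + bd)² + (ad − bc)²:
  37 · 89 = 3293: from (1² + 6²)(5² + 8²), take (1·5 − 6·8, 1·8 + 6·5) = (5 − 48, 8 + 30) = (-43, 38); dropping signs (only squares matter) gives (43, 38); check 43² + 38² = 1849 + 1444 = 3293 ✓.
  Scale by k = 3: (3·43, 3·38) = (129, 114).
Step 4: Order so x ≤ y and verify: 114² + 129² = 12996 + 16641 = 29637 = n. ✓

n = 29637 = 114² + 129² (one valid representation with x ≤ y).


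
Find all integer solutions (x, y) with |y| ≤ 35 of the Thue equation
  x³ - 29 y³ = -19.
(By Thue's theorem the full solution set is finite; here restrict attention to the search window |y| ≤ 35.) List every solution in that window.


The equation is x³ - 29y³ = -19. For fixed y, x³ = 29·y³ − 19, so a solution requires the RHS to be a perfect cube.
Strategy: iterate y from -35 to 35, compute RHS = 29·y³ − 19, and check whether it is a (positive or negative) perfect cube.
Check small values of y:
  y = 0: RHS = -19 is not a perfect cube.
  y = 1: RHS = 10 is not a perfect cube.
  y = -1: RHS = -48 is not a perfect cube.
  y = 2: RHS = 213 is not a perfect cube.
  y = -2: RHS = -251 is not a perfect cube.
  y = 3: RHS = 764 is not a perfect cube.
  y = -3: RHS = -802 is not a perfect cube.
Continuing the search up to |y| = 35 finds no solutions either.
No (x, y) in the scanned range satisfies the equation.

No integer solutions with |y| ≤ 35.


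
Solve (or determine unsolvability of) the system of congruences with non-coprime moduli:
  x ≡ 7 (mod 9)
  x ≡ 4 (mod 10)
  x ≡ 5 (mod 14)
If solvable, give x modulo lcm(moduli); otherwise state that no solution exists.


Moduli 9, 10, 14 are not pairwise coprime, so CRT works modulo lcm(m_i) when all pairwise compatibility conditions hold.
Pairwise compatibility: gcd(m_i, m_j) must divide a_i - a_j for every pair.
Merge one congruence at a time:
  Start: x ≡ 7 (mod 9).
  Combine with x ≡ 4 (mod 10): gcd(9, 10) = 1; 4 - 7 = -3, which IS divisible by 1, so compatible.
    Write x = 7 + 9·t and substitute into x ≡ 4 (mod 10): 9·t ≡ 4 − 7 = -3 (mod 10).
    Reduce coefficients mod 10: 9·t ≡ 7 (mod 10).
    The inverse of 9 mod 10 is 9 (since 9·9 = 81 = 8·10 + 1), so t ≡ 9·7 = 63 ≡ 3 (mod 10).
    Then x = 7 + 9·3 = 34, valid modulo lcm(9, 10) = 90: x ≡ 34 (mod 90).
  Combine with x ≡ 5 (mod 14): gcd(90, 14) = 2, and 5 - 34 = -29 is NOT divisible by 2.
    ⇒ system is inconsistent (no integer solution).

No solution (the system is inconsistent).


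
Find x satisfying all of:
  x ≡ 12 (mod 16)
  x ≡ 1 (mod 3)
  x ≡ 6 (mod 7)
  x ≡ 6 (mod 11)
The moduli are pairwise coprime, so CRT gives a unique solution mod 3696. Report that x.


Product of moduli M = 16 · 3 · 7 · 11 = 3696.
Merge one congruence at a time:
  Start: x ≡ 12 (mod 16).
  Combine with x ≡ 1 (mod 3); new modulus lcm = 48.
    Write x = 12 + 16·t and substitute into x ≡ 1 (mod 3): 16·t ≡ 1 − 12 = -11 (mod 3).
    Reduce coefficients mod 3: 1·t ≡ 1 (mod 3).
    So t ≡ 1 (mod 3).
    Then x = 12 + 16·1 = 28, valid modulo lcm(16, 3) = 48: x ≡ 28 (mod 48).
  Combine with x ≡ 6 (mod 7); new modulus lcm = 336.
    Write x = 28 + 48·t and substitute into x ≡ 6 (mod 7): 48·t ≡ 6 − 28 = -22 (mod 7).
    Reduce coefficients mod 7: 6·t ≡ 6 (mod 7).
    The inverse of 6 mod 7 is 6 (since 6·6 = 36 = 5·7 + 1), so t ≡ 6·6 = 36 ≡ 1 (mod 7).
    Then x = 28 + 48·1 = 76, valid modulo lcm(48, 7) = 336: x ≡ 76 (mod 336).
  Combine with x ≡ 6 (mod 11); new modulus lcm = 3696.
    Write x = 76 + 336·t and substitute into x ≡ 6 (mod 11): 336·t ≡ 6 − 76 = -70 (mod 11).
    Reduce coefficients mod 11: 6·t ≡ 7 (mod 11).
    The inverse of 6 mod 11 is 2 (since 6·2 = 12 = 1·11 + 1), so t ≡ 2·7 = 14 ≡ 3 (mod 11).
    Then x = 76 + 336·3 = 1084, valid modulo lcm(336, 11) = 3696: x ≡ 1084 (mod 3696).
Verify against each original: 1084 mod 16 = 12, 1084 mod 3 = 1, 1084 mod 7 = 6, 1084 mod 11 = 6.

x ≡ 1084 (mod 3696).


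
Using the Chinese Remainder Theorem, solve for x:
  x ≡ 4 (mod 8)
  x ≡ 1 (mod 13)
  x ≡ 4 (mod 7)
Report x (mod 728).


Moduli 8, 13, 7 are pairwise coprime; by CRT there is a unique solution modulo M = 8 · 13 · 7 = 728.
Solve pairwise, accumulating the modulus:
  Start with x ≡ 4 (mod 8).
  Combine with x ≡ 1 (mod 13): since gcd(8, 13) = 1, we get a unique residue mod 104.
    Write x = 4 + 8·t and substitute into x ≡ 1 (mod 13): 8·t ≡ 1 − 4 = -3 (mod 13).
    Reduce coefficients mod 13: 8·t ≡ 10 (mod 13).
    The inverse of 8 mod 13 is 5 (since 8·5 = 40 = 3·13 + 1), so t ≡ 5·10 = 50 ≡ 11 (mod 13).
    Then x = 4 + 8·11 = 92, valid modulo lcm(8, 13) = 104: x ≡ 92 (mod 104).
  Combine with x ≡ 4 (mod 7): since gcd(104, 7) = 1, we get a unique residue mod 728.
    Write x = 92 + 104·t and substitute into x ≡ 4 (mod 7): 104·t ≡ 4 − 92 = -88 (mod 7).
    Reduce coefficients mod 7: 6·t ≡ 3 (mod 7).
    The inverse of 6 mod 7 is 6 (since 6·6 = 36 = 5·7 + 1), so t ≡ 6·3 = 18 ≡ 4 (mod 7).
    Then x = 92 + 104·4 = 508, valid modulo lcm(104, 7) = 728: x ≡ 508 (mod 728).
Verify: 508 mod 8 = 4 ✓, 508 mod 13 = 1 ✓, 508 mod 7 = 4 ✓.

x ≡ 508 (mod 728).


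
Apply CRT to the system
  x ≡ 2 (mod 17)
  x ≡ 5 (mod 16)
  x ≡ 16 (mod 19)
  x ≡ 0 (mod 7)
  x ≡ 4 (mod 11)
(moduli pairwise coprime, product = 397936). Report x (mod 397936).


Product of moduli M = 17 · 16 · 19 · 7 · 11 = 397936.
Merge one congruence at a time:
  Start: x ≡ 2 (mod 17).
  Combine with x ≡ 5 (mod 16); new modulus lcm = 272.
    Write x = 2 + 17·t and substitute into x ≡ 5 (mod 16): 17·t ≡ 5 − 2 = 3 (mod 16).
    Reduce coefficients mod 16: 1·t ≡ 3 (mod 16).
    So t ≡ 3 (mod 16).
    Then x = 2 + 17·3 = 53, valid modulo lcm(17, 16) = 272: x ≡ 53 (mod 272).
  Combine with x ≡ 16 (mod 19); new modulus lcm = 5168.
    Write x = 53 + 272·t and substitute into x ≡ 16 (mod 19): 272·t ≡ 16 − 53 = -37 (mod 19).
    Reduce coefficients mod 19: 6·t ≡ 1 (mod 19).
    The inverse of 6 mod 19 is 16 (since 6·16 = 96 = 5·19 + 1), so t ≡ 16·1 = 16 ≡ 16 (mod 19).
    Then x = 53 + 272·16 = 4405, valid modulo lcm(272, 19) = 5168: x ≡ 4405 (mod 5168).
  Combine with x ≡ 0 (mod 7); new modulus lcm = 36176.
    Write x = 4405 + 5168·t and substitute into x ≡ 0 (mod 7): 5168·t ≡ 0 − 4405 = -4405 (mod 7).
    Reduce coefficients mod 7: 2·t ≡ 5 (mod 7).
    The inverse of 2 mod 7 is 4 (since 2·4 = 8 = 1·7 + 1), so t ≡ 4·5 = 20 ≡ 6 (mod 7).
    Then x = 4405 + 5168·6 = 35413, valid modulo lcm(5168, 7) = 36176: x ≡ 35413 (mod 36176).
  Combine with x ≡ 4 (mod 11); new modulus lcm = 397936.
    Write x = 35413 + 36176·t and substitute into x ≡ 4 (mod 11): 36176·t ≡ 4 − 35413 = -35409 (mod 11).
    Reduce coefficients mod 11: 8·t ≡ 0 (mod 11).
    The inverse of 8 mod 11 is 7 (since 8·7 = 56 = 5·11 + 1), so t ≡ 7·0 = 0 ≡ 0 (mod 11).
    Then x = 35413 + 36176·0 = 35413, valid modulo lcm(36176, 11) = 397936: x ≡ 35413 (mod 397936).
Verify against each original: 35413 mod 17 = 2, 35413 mod 16 = 5, 35413 mod 19 = 16, 35413 mod 7 = 0, 35413 mod 11 = 4.

x ≡ 35413 (mod 397936).


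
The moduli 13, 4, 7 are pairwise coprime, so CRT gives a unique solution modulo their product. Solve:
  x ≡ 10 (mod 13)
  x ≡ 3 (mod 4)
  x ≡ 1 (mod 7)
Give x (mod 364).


Moduli 13, 4, 7 are pairwise coprime; by CRT there is a unique solution modulo M = 13 · 4 · 7 = 364.
Solve pairwise, accumulating the modulus:
  Start with x ≡ 10 (mod 13).
  Combine with x ≡ 3 (mod 4): since gcd(13, 4) = 1, we get a unique residue mod 52.
    Write x = 10 + 13·t and substitute into x ≡ 3 (mod 4): 13·t ≡ 3 − 10 = -7 (mod 4).
    Reduce coefficients mod 4: 1·t ≡ 1 (mod 4).
    So t ≡ 1 (mod 4).
    Then x = 10 + 13·1 = 23, valid modulo lcm(13, 4) = 52: x ≡ 23 (mod 52).
  Combine with x ≡ 1 (mod 7): since gcd(52, 7) = 1, we get a unique residue mod 364.
    Write x = 23 + 52·t and substitute into x ≡ 1 (mod 7): 52·t ≡ 1 − 23 = -22 (mod 7).
    Reduce coefficients mod 7: 3·t ≡ 6 (mod 7).
    The inverse of 3 mod 7 is 5 (since 3·5 = 15 = 2·7 + 1), so t ≡ 5·6 = 30 ≡ 2 (mod 7).
    Then x = 23 + 52·2 = 127, valid modulo lcm(52, 7) = 364: x ≡ 127 (mod 364).
Verify: 127 mod 13 = 10 ✓, 127 mod 4 = 3 ✓, 127 mod 7 = 1 ✓.

x ≡ 127 (mod 364).


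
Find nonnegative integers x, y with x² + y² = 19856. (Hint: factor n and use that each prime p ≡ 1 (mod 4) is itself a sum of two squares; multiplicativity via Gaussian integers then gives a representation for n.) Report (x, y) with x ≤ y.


Step 1: Factor n = 19856 = 2^4 · 17 · 73.
Step 2: Check the mod-4 condition on each prime factor: 2 = 2 (special); 17 ≡ 1 (mod 4), exponent 1; 73 ≡ 1 (mod 4), exponent 1.
All primes ≡ 3 (mod 4) appear to even exponent (or don't appear), so by the two-squares theorem n IS expressible as a sum of two squares.
Step 3: Build a representation. Group n = k² · m with k = 4 and m = 17 · 73 = 1241 (a product of primes ≡ 1 (mod 4)); a representation of m scales to one of n via (k·x)² + (k·y)² = k²(x² + y²). Each prime p ≡ 1 (mod 4) is itself a sum of two squares; find a² by testing p − a² for a perfect square:
  17: 17 − 1² = 16 = 4² ⇒ 17 = 1² + 4².
  73: 73 − 1² = 72, 73 − 2² = 69, 73 − 3² = 64 = 8² ⇒ 73 = 3² + 8².
  Combine using the Brahmagupta–Fibonacci identity (a² + b²)(c² + d²) = (ac − bd)² + (ad + bc)² = (ac + bd)² + (ad − bc)²:
  17 · 73 = 1241: from (1² + 4²)(3² + 8²), take (1·3 − 4·8, 1·8 + 4·3) = (3 − 32, 8 + 12) = (-29, 20); dropping signs (only squares matter) gives (29, 20); check 29² + 20² = 841 + 400 = 1241 ✓.
  Scale by k = 4: (4·29, 4·20) = (116, 80).
Step 4: Order so x ≤ y and verify: 80² + 116² = 6400 + 13456 = 19856 = n. ✓

n = 19856 = 80² + 116² (one valid representation with x ≤ y).


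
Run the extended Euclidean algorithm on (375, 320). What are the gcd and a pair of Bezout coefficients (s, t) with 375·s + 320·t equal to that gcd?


Euclidean algorithm on (375, 320) — divide until remainder is 0:
  375 = 1 · 320 + 55
  320 = 5 · 55 + 45
  55 = 1 · 45 + 10
  45 = 4 · 10 + 5
  10 = 2 · 5 + 0
gcd(375, 320) = 5.
Track Bezout coefficients alongside the remainders: start with r₀ = 375 = a·1 + b·0 (s = 1, t = 0) and r₁ = 320 = a·0 + b·1 (s = 0, t = 1); each new remainder r_{k+1} = r_{k-1} − q_k·r_k inherits s_{k+1} = s_{k-1} − q_k·s_k, t_{k+1} = t_{k-1} − q_k·t_k, so r_k = a·s_k + b·t_k at every step:
  q = 1: r = 55, s = 1 − 1·0 = 1, t = 0 − 1·1 = -1  (check: 375·1 + 320·(-1) = 55)
  q = 5: r = 45, s = 0 − 5·1 = -5, t = 1 − 5·(-1) = 6  (check: 375·(-5) + 320·6 = 45)
  q = 1: r = 10, s = 1 − 1·(-5) = 6, t = -1 − 1·6 = -7  (check: 375·6 + 320·(-7) = 10)
  q = 4: r = 5, s = -5 − 4·6 = -29, t = 6 − 4·(-7) = 34  (check: 375·(-29) + 320·34 = 5)
The row with r = 5 (the gcd) gives the Bezout coefficients s = -29, t = 34.
Result: 375 · (-29) + 320 · (34) = 5.

gcd(375, 320) = 5; s = -29, t = 34 (check: 375·(-29) + 320·34 = 5).


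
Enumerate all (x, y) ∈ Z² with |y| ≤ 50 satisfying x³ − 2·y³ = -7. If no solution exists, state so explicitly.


The equation is x³ - 2y³ = -7. For fixed y, x³ = 2·y³ − 7, so a solution requires the RHS to be a perfect cube.
Strategy: iterate y from -50 to 50, compute RHS = 2·y³ − 7, and check whether it is a (positive or negative) perfect cube.
Check small values of y:
  y = 0: RHS = -7 is not a perfect cube.
  y = 1: RHS = -5 is not a perfect cube.
  y = -1: RHS = -9 is not a perfect cube.
  y = 2: RHS = 9 is not a perfect cube.
  y = -2: RHS = -23 is not a perfect cube.
  y = 3: RHS = 47 is not a perfect cube.
  y = -3: RHS = -61 is not a perfect cube.
Continuing the search up to |y| = 50 finds no solutions either.
No (x, y) in the scanned range satisfies the equation.

No integer solutions with |y| ≤ 50.


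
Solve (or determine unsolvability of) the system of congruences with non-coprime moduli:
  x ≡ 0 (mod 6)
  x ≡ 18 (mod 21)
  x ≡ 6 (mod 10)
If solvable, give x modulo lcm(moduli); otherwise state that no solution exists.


Moduli 6, 21, 10 are not pairwise coprime, so CRT works modulo lcm(m_i) when all pairwise compatibility conditions hold.
Pairwise compatibility: gcd(m_i, m_j) must divide a_i - a_j for every pair.
Merge one congruence at a time:
  Start: x ≡ 0 (mod 6).
  Combine with x ≡ 18 (mod 21): gcd(6, 21) = 3; 18 - 0 = 18, which IS divisible by 3, so compatible.
    Write x = 0 + 6·t and substitute into x ≡ 18 (mod 21): 6·t ≡ 18 − 0 = 18 (mod 21).
    Divide the congruence (and modulus) by g = 3: 2·t ≡ 6 (mod 7).
    The inverse of 2 mod 7 is 4 (since 2·4 = 8 = 1·7 + 1), so t ≡ 4·6 = 24 ≡ 3 (mod 7).
    Then x = 0 + 6·3 = 18, valid modulo lcm(6, 21) = 42: x ≡ 18 (mod 42).
  Combine with x ≡ 6 (mod 10): gcd(42, 10) = 2; 6 - 18 = -12, which IS divisible by 2, so compatible.
    Write x = 18 + 42·t and substitute into x ≡ 6 (mod 10): 42·t ≡ 6 − 18 = -12 (mod 10).
    Divide the congruence (and modulus) by g = 2: 21·t ≡ -6 (mod 5).
    Reduce coefficients mod 5: 1·t ≡ 4 (mod 5).
    So t ≡ 4 (mod 5).
    Then x = 18 + 42·4 = 186, valid modulo lcm(42, 10) = 210: x ≡ 186 (mod 210).
Verify: 186 mod 6 = 0, 186 mod 21 = 18, 186 mod 10 = 6.

x ≡ 186 (mod 210).


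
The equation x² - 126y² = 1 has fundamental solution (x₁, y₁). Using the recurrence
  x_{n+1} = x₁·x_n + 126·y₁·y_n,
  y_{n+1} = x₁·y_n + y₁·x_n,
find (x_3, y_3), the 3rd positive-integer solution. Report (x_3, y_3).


Step 1: Find the fundamental solution (x₁, y₁) of x² - 126y² = 1.
  Expand √126 as a continued fraction. a₀ = ⌊√126⌋ = 11; iterate m_{k+1} = d_k·a_k − m_k, d_{k+1} = (126 − m_{k+1}²)/d_k, a_{k+1} = ⌊(a₀ + m_{k+1})/d_{k+1}⌋ (starting m₀ = 0, d₀ = 1), with convergents p_k = a_k·p_{k-1} + p_{k-2}, q_k = a_k·q_{k-1} + q_{k-2} (p₋₁ = 1, q₋₁ = 0):
  k = 0: a₀ = 11; p₀/q₀ = 11/1; p₀² − 126·q₀² = 121 − 126 = -5.
  k = 1: m = 11, d = 5, a = ⌊(11 + 11)/5⌋ = 4; p/q = (4·11 + 1)/(4·1 + 0) = 45/4; p² − 126·q² = 2025 − 2016 = 9.
  k = 2: m = 9, d = 9, a = ⌊(11 + 9)/9⌋ = 2; p/q = (2·45 + 11)/(2·4 + 1) = 101/9; p² − 126·q² = 10201 − 10206 = -5.
  k = 3: m = 9, d = 5, a = ⌊(11 + 9)/5⌋ = 4; p/q = (4·101 + 45)/(4·9 + 4) = 449/40; p² − 126·q² = 201601 − 201600 = 1.
  The first convergent with p² − 126·q² = 1 gives the fundamental solution (x₁, y₁) = (449, 40).
Step 2: Apply the recurrence (x_{n+1}, y_{n+1}) = (x₁x_n + 126y₁y_n, x₁y_n + y₁x_n) repeatedly.
  From (x_1, y_1) = (449, 40): x_2 = 449·449 + 126·40·40 = 403201; y_2 = 449·40 + 40·449 = 35920.
  From (x_2, y_2) = (403201, 35920): x_3 = 449·403201 + 126·40·35920 = 362074049; y_3 = 449·35920 + 40·403201 = 32256120.
Step 3: Verify x_3² - 126·y_3² = 131097616959254401 - 131097616959254400 = 1 (should be 1). ✓

(x_1, y_1) = (449, 40); (x_3, y_3) = (362074049, 32256120).


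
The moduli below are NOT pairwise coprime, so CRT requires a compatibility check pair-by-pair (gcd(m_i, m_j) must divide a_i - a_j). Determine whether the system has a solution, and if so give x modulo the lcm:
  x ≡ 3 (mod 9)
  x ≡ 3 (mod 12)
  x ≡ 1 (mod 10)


Moduli 9, 12, 10 are not pairwise coprime, so CRT works modulo lcm(m_i) when all pairwise compatibility conditions hold.
Pairwise compatibility: gcd(m_i, m_j) must divide a_i - a_j for every pair.
Merge one congruence at a time:
  Start: x ≡ 3 (mod 9).
  Combine with x ≡ 3 (mod 12): gcd(9, 12) = 3; 3 - 3 = 0, which IS divisible by 3, so compatible.
    Write x = 3 + 9·t and substitute into x ≡ 3 (mod 12): 9·t ≡ 3 − 3 = 0 (mod 12).
    Divide the congruence (and modulus) by g = 3: 3·t ≡ 0 (mod 4).
    The inverse of 3 mod 4 is 3 (since 3·3 = 9 = 2·4 + 1), so t ≡ 3·0 = 0 ≡ 0 (mod 4).
    Then x = 3 + 9·0 = 3, valid modulo lcm(9, 12) = 36: x ≡ 3 (mod 36).
  Combine with x ≡ 1 (mod 10): gcd(36, 10) = 2; 1 - 3 = -2, which IS divisible by 2, so compatible.
    Write x = 3 + 36·t and substitute into x ≡ 1 (mod 10): 36·t ≡ 1 − 3 = -2 (mod 10).
    Divide the congruence (and modulus) by g = 2: 18·t ≡ -1 (mod 5).
    Reduce coefficients mod 5: 3·t ≡ 4 (mod 5).
    The inverse of 3 mod 5 is 2 (since 3·2 = 6 = 1·5 + 1), so t ≡ 2·4 = 8 ≡ 3 (mod 5).
    Then x = 3 + 36·3 = 111, valid modulo lcm(36, 10) = 180: x ≡ 111 (mod 180).
Verify: 111 mod 9 = 3, 111 mod 12 = 3, 111 mod 10 = 1.

x ≡ 111 (mod 180).


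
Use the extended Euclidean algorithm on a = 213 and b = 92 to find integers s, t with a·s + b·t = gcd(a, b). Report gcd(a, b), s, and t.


Euclidean algorithm on (213, 92) — divide until remainder is 0:
  213 = 2 · 92 + 29
  92 = 3 · 29 + 5
  29 = 5 · 5 + 4
  5 = 1 · 4 + 1
  4 = 4 · 1 + 0
gcd(213, 92) = 1.
Track Bezout coefficients alongside the remainders: start with r₀ = 213 = a·1 + b·0 (s = 1, t = 0) and r₁ = 92 = a·0 + b·1 (s = 0, t = 1); each new remainder r_{k+1} = r_{k-1} − q_k·r_k inherits s_{k+1} = s_{k-1} − q_k·s_k, t_{k+1} = t_{k-1} − q_k·t_k, so r_k = a·s_k + b·t_k at every step:
  q = 2: r = 29, s = 1 − 2·0 = 1, t = 0 − 2·1 = -2  (check: 213·1 + 92·(-2) = 29)
  q = 3: r = 5, s = 0 − 3·1 = -3, t = 1 − 3·(-2) = 7  (check: 213·(-3) + 92·7 = 5)
  q = 5: r = 4, s = 1 − 5·(-3) = 16, t = -2 − 5·7 = -37  (check: 213·16 + 92·(-37) = 4)
  q = 1: r = 1, s = -3 − 1·16 = -19, t = 7 − 1·(-37) = 44  (check: 213·(-19) + 92·44 = 1)
The row with r = 1 (the gcd) gives the Bezout coefficients s = -19, t = 44.
Result: 213 · (-19) + 92 · (44) = 1.

gcd(213, 92) = 1; s = -19, t = 44 (check: 213·(-19) + 92·44 = 1).


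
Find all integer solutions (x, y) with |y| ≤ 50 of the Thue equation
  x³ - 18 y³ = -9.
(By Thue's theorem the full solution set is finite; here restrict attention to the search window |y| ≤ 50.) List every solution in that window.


The equation is x³ - 18y³ = -9. For fixed y, x³ = 18·y³ − 9, so a solution requires the RHS to be a perfect cube.
Strategy: iterate y from -50 to 50, compute RHS = 18·y³ − 9, and check whether it is a (positive or negative) perfect cube.
Check small values of y:
  y = 0: RHS = -9 is not a perfect cube.
  y = 1: RHS = 9 is not a perfect cube.
  y = -1: RHS = -27 = (-3)³ ⇒ x = -3 works.
  y = 2: RHS = 135 is not a perfect cube.
  y = -2: RHS = -153 is not a perfect cube.
  y = 3: RHS = 477 is not a perfect cube.
  y = -3: RHS = -495 is not a perfect cube.
Continuing the search up to |y| = 50 finds no further solutions beyond those listed.
Collected solutions: (-3, -1).

Solutions (with |y| ≤ 50): (-3, -1).


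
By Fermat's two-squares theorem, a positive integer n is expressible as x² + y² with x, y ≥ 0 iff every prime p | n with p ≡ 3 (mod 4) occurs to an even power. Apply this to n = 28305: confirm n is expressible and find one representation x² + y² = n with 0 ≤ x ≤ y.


Step 1: Factor n = 28305 = 3^2 · 5 · 17 · 37.
Step 2: Check the mod-4 condition on each prime factor: 3 ≡ 3 (mod 4), exponent 2 (must be even); 5 ≡ 1 (mod 4), exponent 1; 17 ≡ 1 (mod 4), exponent 1; 37 ≡ 1 (mod 4), exponent 1.
All primes ≡ 3 (mod 4) appear to even exponent (or don't appear), so by the two-squares theorem n IS expressible as a sum of two squares.
Step 3: Build a representation. Group n = k² · m with k = 3 and m = 5 · 17 · 37 = 3145 (a product of primes ≡ 1 (mod 4)); a representation of m scales to one of n via (k·x)² + (k·y)² = k²(x² + y²). Each prime p ≡ 1 (mod 4) is itself a sum of two squares; find a² by testing p − a² for a perfect square:
  5: 5 − 1² = 4 = 2² ⇒ 5 = 1² + 2².
  17: 17 − 1² = 16 = 4² ⇒ 17 = 1² + 4².
  37: 37 − 1² = 36 = 6² ⇒ 37 = 1² + 6².
  Combine using the Brahmagupta–Fibonacci identity (a² + b²)(c² + d²) = (ac − bd)² + (ad + bc)² = (ac + bd)² + (ad − bc)²:
  5 · 17 = 85: from (1² + 2²)(1² + 4²), take (1·1 − 2·4, 1·4 + 2·1) = (1 − 8, 4 + 2) = (-7, 6); dropping signs (only squares matter) gives (7, 6); check 7² + 6² = 49 + 36 = 85 ✓.
  85 · 37 = 3145: from (7² + 6²)(1² + 6²), take (7·1 − 6·6, 7·6 + 6·1) = (7 − 36, 42 + 6) = (-29, 48); dropping signs (only squares matter) gives (29, 48); check 29² + 48² = 841 + 2304 = 3145 ✓.
  Scale by k = 3: (3·29, 3·48) = (87, 144).
Step 4: Order so x ≤ y and verify: 87² + 144² = 7569 + 20736 = 28305 = n. ✓

n = 28305 = 87² + 144² (one valid representation with x ≤ y).


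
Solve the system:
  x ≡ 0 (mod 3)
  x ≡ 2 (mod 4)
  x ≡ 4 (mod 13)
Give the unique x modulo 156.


Moduli 3, 4, 13 are pairwise coprime; by CRT there is a unique solution modulo M = 3 · 4 · 13 = 156.
Solve pairwise, accumulating the modulus:
  Start with x ≡ 0 (mod 3).
  Combine with x ≡ 2 (mod 4): since gcd(3, 4) = 1, we get a unique residue mod 12.
    Write x = 0 + 3·t and substitute into x ≡ 2 (mod 4): 3·t ≡ 2 − 0 = 2 (mod 4).
    The inverse of 3 mod 4 is 3 (since 3·3 = 9 = 2·4 + 1), so t ≡ 3·2 = 6 ≡ 2 (mod 4).
    Then x = 0 + 3·2 = 6, valid modulo lcm(3, 4) = 12: x ≡ 6 (mod 12).
  Combine with x ≡ 4 (mod 13): since gcd(12, 13) = 1, we get a unique residue mod 156.
    Write x = 6 + 12·t and substitute into x ≡ 4 (mod 13): 12·t ≡ 4 − 6 = -2 (mod 13).
    Reduce coefficients mod 13: 12·t ≡ 11 (mod 13).
    The inverse of 12 mod 13 is 12 (since 12·12 = 144 = 11·13 + 1), so t ≡ 12·11 = 132 ≡ 2 (mod 13).
    Then x = 6 + 12·2 = 30, valid modulo lcm(12, 13) = 156: x ≡ 30 (mod 156).
Verify: 30 mod 3 = 0 ✓, 30 mod 4 = 2 ✓, 30 mod 13 = 4 ✓.

x ≡ 30 (mod 156).


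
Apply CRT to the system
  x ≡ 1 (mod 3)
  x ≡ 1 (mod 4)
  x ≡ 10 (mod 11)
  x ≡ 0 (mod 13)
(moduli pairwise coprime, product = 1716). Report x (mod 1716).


Product of moduli M = 3 · 4 · 11 · 13 = 1716.
Merge one congruence at a time:
  Start: x ≡ 1 (mod 3).
  Combine with x ≡ 1 (mod 4); new modulus lcm = 12.
    Write x = 1 + 3·t and substitute into x ≡ 1 (mod 4): 3·t ≡ 1 − 1 = 0 (mod 4).
    The inverse of 3 mod 4 is 3 (since 3·3 = 9 = 2·4 + 1), so t ≡ 3·0 = 0 ≡ 0 (mod 4).
    Then x = 1 + 3·0 = 1, valid modulo lcm(3, 4) = 12: x ≡ 1 (mod 12).
  Combine with x ≡ 10 (mod 11); new modulus lcm = 132.
    Write x = 1 + 12·t and substitute into x ≡ 10 (mod 11): 12·t ≡ 10 − 1 = 9 (mod 11).
    Reduce coefficients mod 11: 1·t ≡ 9 (mod 11).
    So t ≡ 9 (mod 11).
    Then x = 1 + 12·9 = 109, valid modulo lcm(12, 11) = 132: x ≡ 109 (mod 132).
  Combine with x ≡ 0 (mod 13); new modulus lcm = 1716.
    Write x = 109 + 132·t and substitute into x ≡ 0 (mod 13): 132·t ≡ 0 − 109 = -109 (mod 13).
    Reduce coefficients mod 13: 2·t ≡ 8 (mod 13).
    The inverse of 2 mod 13 is 7 (since 2·7 = 14 = 1·13 + 1), so t ≡ 7·8 = 56 ≡ 4 (mod 13).
    Then x = 109 + 132·4 = 637, valid modulo lcm(132, 13) = 1716: x ≡ 637 (mod 1716).
Verify against each original: 637 mod 3 = 1, 637 mod 4 = 1, 637 mod 11 = 10, 637 mod 13 = 0.

x ≡ 637 (mod 1716).
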